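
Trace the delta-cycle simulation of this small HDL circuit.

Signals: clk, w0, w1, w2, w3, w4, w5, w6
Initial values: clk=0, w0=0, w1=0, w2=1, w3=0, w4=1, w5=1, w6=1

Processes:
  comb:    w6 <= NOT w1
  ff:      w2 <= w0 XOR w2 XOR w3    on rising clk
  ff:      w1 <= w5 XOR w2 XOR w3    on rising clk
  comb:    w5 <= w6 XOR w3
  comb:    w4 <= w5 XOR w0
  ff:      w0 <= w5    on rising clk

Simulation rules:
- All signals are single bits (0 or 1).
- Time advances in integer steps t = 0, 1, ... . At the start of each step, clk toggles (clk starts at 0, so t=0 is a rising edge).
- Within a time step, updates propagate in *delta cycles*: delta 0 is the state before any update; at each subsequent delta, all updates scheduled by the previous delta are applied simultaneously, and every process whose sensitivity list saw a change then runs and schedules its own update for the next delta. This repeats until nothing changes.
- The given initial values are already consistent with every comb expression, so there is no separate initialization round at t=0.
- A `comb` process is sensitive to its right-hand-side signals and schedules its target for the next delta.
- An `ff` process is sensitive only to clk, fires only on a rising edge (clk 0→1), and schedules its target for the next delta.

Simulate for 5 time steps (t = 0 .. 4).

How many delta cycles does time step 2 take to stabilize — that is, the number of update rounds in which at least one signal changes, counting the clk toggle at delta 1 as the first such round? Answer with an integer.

[bits: w2,w5,w4,w6,w3,w0,clk,w1]
t=0: Δ0=11110000 Δ1=11110010 Δ2=11110110 Δ3=11010110 | 3Δ
t=1: Δ0=11010110 Δ1=11010100 | 1Δ
t=2: Δ0=11010100 Δ1=11010110 Δ2=01010110 | 2Δ
t=3: Δ0=01010110 Δ1=01010100 | 1Δ
t=4: Δ0=01010100 Δ1=01010110 Δ2=11010111 Δ3=11000111 Δ4=10000111 Δ5=10100111 | 5Δ

2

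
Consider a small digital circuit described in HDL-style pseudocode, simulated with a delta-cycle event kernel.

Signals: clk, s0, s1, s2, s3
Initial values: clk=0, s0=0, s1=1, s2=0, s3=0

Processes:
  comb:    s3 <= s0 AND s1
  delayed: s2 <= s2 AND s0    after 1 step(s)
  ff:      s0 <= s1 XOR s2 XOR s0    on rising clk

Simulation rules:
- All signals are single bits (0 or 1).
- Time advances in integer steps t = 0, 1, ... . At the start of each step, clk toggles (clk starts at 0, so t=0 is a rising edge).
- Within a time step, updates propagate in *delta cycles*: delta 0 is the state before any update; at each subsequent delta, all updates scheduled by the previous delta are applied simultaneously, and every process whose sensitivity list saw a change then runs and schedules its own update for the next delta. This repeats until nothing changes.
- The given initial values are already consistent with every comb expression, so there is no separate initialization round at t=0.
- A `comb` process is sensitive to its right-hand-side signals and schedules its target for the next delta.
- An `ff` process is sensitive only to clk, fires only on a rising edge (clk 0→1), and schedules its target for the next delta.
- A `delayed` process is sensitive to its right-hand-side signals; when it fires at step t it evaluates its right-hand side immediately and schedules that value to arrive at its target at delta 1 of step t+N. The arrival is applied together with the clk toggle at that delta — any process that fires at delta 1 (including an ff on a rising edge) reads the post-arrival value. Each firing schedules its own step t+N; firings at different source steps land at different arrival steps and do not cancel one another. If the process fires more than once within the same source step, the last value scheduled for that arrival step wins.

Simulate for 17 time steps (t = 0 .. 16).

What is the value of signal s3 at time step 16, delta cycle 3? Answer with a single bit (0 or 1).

t=0 Δ0: s0=0 s3=0 s1=1 clk=0 s2=0
  Δ1: clk:0→1
  Δ2: s0:0→1
  Δ3: s3:0→1
  (3Δ to stable)
t=1 Δ0: s0=1 s3=1 s1=1 clk=1 s2=0
  Δ1: clk:1→0
  (1Δ to stable)
t=2 Δ0: s0=1 s3=1 s1=1 clk=0 s2=0
  Δ1: clk:0→1
  Δ2: s0:1→0
  Δ3: s3:1→0
  (3Δ to stable)
t=3 Δ0: s0=0 s3=0 s1=1 clk=1 s2=0
  Δ1: clk:1→0
  (1Δ to stable)
t=4 Δ0: s0=0 s3=0 s1=1 clk=0 s2=0
  Δ1: clk:0→1
  Δ2: s0:0→1
  Δ3: s3:0→1
  (3Δ to stable)
t=5 Δ0: s0=1 s3=1 s1=1 clk=1 s2=0
  Δ1: clk:1→0
  (1Δ to stable)
t=6 Δ0: s0=1 s3=1 s1=1 clk=0 s2=0
  Δ1: clk:0→1
  Δ2: s0:1→0
  Δ3: s3:1→0
  (3Δ to stable)
t=7 Δ0: s0=0 s3=0 s1=1 clk=1 s2=0
  Δ1: clk:1→0
  (1Δ to stable)
t=8 Δ0: s0=0 s3=0 s1=1 clk=0 s2=0
  Δ1: clk:0→1
  Δ2: s0:0→1
  Δ3: s3:0→1
  (3Δ to stable)
t=9 Δ0: s0=1 s3=1 s1=1 clk=1 s2=0
  Δ1: clk:1→0
  (1Δ to stable)
t=10 Δ0: s0=1 s3=1 s1=1 clk=0 s2=0
  Δ1: clk:0→1
  Δ2: s0:1→0
  Δ3: s3:1→0
  (3Δ to stable)
t=11 Δ0: s0=0 s3=0 s1=1 clk=1 s2=0
  Δ1: clk:1→0
  (1Δ to stable)
t=12 Δ0: s0=0 s3=0 s1=1 clk=0 s2=0
  Δ1: clk:0→1
  Δ2: s0:0→1
  Δ3: s3:0→1
  (3Δ to stable)
t=13 Δ0: s0=1 s3=1 s1=1 clk=1 s2=0
  Δ1: clk:1→0
  (1Δ to stable)
t=14 Δ0: s0=1 s3=1 s1=1 clk=0 s2=0
  Δ1: clk:0→1
  Δ2: s0:1→0
  Δ3: s3:1→0
  (3Δ to stable)
t=15 Δ0: s0=0 s3=0 s1=1 clk=1 s2=0
  Δ1: clk:1→0
  (1Δ to stable)
t=16 Δ0: s0=0 s3=0 s1=1 clk=0 s2=0
  Δ1: clk:0→1
  Δ2: s0:0→1
  Δ3: s3:0→1
  (3Δ to stable)

1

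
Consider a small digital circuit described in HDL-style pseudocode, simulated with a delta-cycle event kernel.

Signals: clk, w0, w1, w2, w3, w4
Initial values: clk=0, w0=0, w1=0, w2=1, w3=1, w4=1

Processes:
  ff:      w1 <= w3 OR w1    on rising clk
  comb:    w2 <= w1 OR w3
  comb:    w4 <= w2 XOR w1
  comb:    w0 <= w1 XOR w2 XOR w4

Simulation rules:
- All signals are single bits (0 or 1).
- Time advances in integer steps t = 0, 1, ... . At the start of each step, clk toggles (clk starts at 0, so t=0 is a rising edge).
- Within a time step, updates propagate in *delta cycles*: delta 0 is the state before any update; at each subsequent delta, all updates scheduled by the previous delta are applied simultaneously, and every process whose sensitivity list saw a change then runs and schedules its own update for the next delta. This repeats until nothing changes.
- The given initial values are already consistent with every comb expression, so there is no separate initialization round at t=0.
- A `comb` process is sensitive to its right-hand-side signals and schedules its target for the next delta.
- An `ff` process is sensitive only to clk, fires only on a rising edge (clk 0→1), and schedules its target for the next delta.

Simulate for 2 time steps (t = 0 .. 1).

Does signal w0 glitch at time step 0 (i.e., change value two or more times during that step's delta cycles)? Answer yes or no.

yes

t=0 Δ0: clk=0 w3=1 w1=0 w4=1 w2=1 w0=0
  Δ1: clk:0→1
  Δ2: w1:0→1
  Δ3: w4:1→0, w0:0→1
  Δ4: w0:1→0
  (4Δ to stable)
t=1 Δ0: clk=1 w3=1 w1=1 w4=0 w2=1 w0=0
  Δ1: clk:1→0
  (1Δ to stable)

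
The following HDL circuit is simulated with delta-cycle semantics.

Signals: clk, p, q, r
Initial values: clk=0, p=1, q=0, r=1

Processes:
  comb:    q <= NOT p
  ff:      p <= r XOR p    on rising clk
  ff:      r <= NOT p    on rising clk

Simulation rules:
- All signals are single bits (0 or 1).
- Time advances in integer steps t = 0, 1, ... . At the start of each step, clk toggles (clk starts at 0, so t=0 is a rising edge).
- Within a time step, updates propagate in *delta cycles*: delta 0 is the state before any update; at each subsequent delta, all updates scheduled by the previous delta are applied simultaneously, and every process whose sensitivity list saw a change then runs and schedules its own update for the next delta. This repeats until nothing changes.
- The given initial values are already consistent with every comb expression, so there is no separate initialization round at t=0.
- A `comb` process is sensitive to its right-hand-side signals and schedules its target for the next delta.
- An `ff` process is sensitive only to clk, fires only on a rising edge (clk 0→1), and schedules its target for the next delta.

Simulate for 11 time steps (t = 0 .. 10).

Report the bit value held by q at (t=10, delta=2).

t=0 Δ0: p=1 clk=0 q=0 r=1
  Δ1: clk:0→1
  Δ2: p:1→0, r:1→0
  Δ3: q:0→1
  (3Δ to stable)
t=1 Δ0: p=0 clk=1 q=1 r=0
  Δ1: clk:1→0
  (1Δ to stable)
t=2 Δ0: p=0 clk=0 q=1 r=0
  Δ1: clk:0→1
  Δ2: r:0→1
  (2Δ to stable)
t=3 Δ0: p=0 clk=1 q=1 r=1
  Δ1: clk:1→0
  (1Δ to stable)
t=4 Δ0: p=0 clk=0 q=1 r=1
  Δ1: clk:0→1
  Δ2: p:0→1
  Δ3: q:1→0
  (3Δ to stable)
t=5 Δ0: p=1 clk=1 q=0 r=1
  Δ1: clk:1→0
  (1Δ to stable)
t=6 Δ0: p=1 clk=0 q=0 r=1
  Δ1: clk:0→1
  Δ2: p:1→0, r:1→0
  Δ3: q:0→1
  (3Δ to stable)
t=7 Δ0: p=0 clk=1 q=1 r=0
  Δ1: clk:1→0
  (1Δ to stable)
t=8 Δ0: p=0 clk=0 q=1 r=0
  Δ1: clk:0→1
  Δ2: r:0→1
  (2Δ to stable)
t=9 Δ0: p=0 clk=1 q=1 r=1
  Δ1: clk:1→0
  (1Δ to stable)
t=10 Δ0: p=0 clk=0 q=1 r=1
  Δ1: clk:0→1
  Δ2: p:0→1
  Δ3: q:1→0
  (3Δ to stable)

1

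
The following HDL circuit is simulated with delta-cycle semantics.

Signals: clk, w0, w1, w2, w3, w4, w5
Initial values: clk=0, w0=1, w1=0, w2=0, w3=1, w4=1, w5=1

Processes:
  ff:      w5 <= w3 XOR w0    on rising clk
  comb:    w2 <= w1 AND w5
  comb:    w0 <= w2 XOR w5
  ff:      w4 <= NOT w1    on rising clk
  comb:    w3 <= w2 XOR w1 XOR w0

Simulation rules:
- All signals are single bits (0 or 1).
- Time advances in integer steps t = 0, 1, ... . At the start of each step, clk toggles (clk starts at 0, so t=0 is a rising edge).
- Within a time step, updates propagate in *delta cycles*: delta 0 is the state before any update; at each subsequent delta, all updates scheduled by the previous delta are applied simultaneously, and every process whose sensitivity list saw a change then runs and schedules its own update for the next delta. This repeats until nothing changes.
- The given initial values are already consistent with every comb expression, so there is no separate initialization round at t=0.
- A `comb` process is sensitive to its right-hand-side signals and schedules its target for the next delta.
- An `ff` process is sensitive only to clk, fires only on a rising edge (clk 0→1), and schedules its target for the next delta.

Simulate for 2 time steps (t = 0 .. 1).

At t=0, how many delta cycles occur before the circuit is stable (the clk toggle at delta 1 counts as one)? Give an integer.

4

t0.Δ0 w0=1 clk=0 w1=0 w5=1 w2=0 w4=1 w3=1
t0.Δ1 w0=1 clk=1 w1=0 w5=1 w2=0 w4=1 w3=1
t0.Δ2 w0=1 clk=1 w1=0 w5=0 w2=0 w4=1 w3=1
t0.Δ3 w0=0 clk=1 w1=0 w5=0 w2=0 w4=1 w3=1
t0.Δ4 w0=0 clk=1 w1=0 w5=0 w2=0 w4=1 w3=0
t1.Δ0 w0=0 clk=1 w1=0 w5=0 w2=0 w4=1 w3=0
t1.Δ1 w0=0 clk=0 w1=0 w5=0 w2=0 w4=1 w3=0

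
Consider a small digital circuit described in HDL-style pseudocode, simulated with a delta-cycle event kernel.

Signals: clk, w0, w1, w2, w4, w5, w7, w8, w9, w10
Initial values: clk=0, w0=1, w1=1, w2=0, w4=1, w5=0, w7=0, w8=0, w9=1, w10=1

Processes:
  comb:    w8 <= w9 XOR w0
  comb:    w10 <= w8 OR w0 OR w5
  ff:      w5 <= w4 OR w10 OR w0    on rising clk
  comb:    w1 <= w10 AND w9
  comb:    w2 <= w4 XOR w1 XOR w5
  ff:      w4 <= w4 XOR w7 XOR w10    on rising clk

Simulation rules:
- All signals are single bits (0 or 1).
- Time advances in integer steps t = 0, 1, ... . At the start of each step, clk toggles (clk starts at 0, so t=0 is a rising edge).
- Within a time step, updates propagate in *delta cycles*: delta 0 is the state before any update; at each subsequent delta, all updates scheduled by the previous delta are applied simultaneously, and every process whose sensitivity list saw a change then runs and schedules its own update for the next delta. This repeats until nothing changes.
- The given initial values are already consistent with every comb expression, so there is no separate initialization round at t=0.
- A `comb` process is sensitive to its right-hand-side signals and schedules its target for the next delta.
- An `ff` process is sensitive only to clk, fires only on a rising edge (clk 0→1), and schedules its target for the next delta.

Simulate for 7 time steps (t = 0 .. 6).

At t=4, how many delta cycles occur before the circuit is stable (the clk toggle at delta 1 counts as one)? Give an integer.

t0.Δ0 w0=1 w8=0 w4=1 w5=0 w1=1 w7=0 clk=0 w2=0 w10=1 w9=1
t0.Δ1 w0=1 w8=0 w4=1 w5=0 w1=1 w7=0 clk=1 w2=0 w10=1 w9=1
t0.Δ2 w0=1 w8=0 w4=0 w5=1 w1=1 w7=0 clk=1 w2=0 w10=1 w9=1
t1.Δ0 w0=1 w8=0 w4=0 w5=1 w1=1 w7=0 clk=1 w2=0 w10=1 w9=1
t1.Δ1 w0=1 w8=0 w4=0 w5=1 w1=1 w7=0 clk=0 w2=0 w10=1 w9=1
t2.Δ0 w0=1 w8=0 w4=0 w5=1 w1=1 w7=0 clk=0 w2=0 w10=1 w9=1
t2.Δ1 w0=1 w8=0 w4=0 w5=1 w1=1 w7=0 clk=1 w2=0 w10=1 w9=1
t2.Δ2 w0=1 w8=0 w4=1 w5=1 w1=1 w7=0 clk=1 w2=0 w10=1 w9=1
t2.Δ3 w0=1 w8=0 w4=1 w5=1 w1=1 w7=0 clk=1 w2=1 w10=1 w9=1
t3.Δ0 w0=1 w8=0 w4=1 w5=1 w1=1 w7=0 clk=1 w2=1 w10=1 w9=1
t3.Δ1 w0=1 w8=0 w4=1 w5=1 w1=1 w7=0 clk=0 w2=1 w10=1 w9=1
t4.Δ0 w0=1 w8=0 w4=1 w5=1 w1=1 w7=0 clk=0 w2=1 w10=1 w9=1
t4.Δ1 w0=1 w8=0 w4=1 w5=1 w1=1 w7=0 clk=1 w2=1 w10=1 w9=1
t4.Δ2 w0=1 w8=0 w4=0 w5=1 w1=1 w7=0 clk=1 w2=1 w10=1 w9=1
t4.Δ3 w0=1 w8=0 w4=0 w5=1 w1=1 w7=0 clk=1 w2=0 w10=1 w9=1
t5.Δ0 w0=1 w8=0 w4=0 w5=1 w1=1 w7=0 clk=1 w2=0 w10=1 w9=1
t5.Δ1 w0=1 w8=0 w4=0 w5=1 w1=1 w7=0 clk=0 w2=0 w10=1 w9=1
t6.Δ0 w0=1 w8=0 w4=0 w5=1 w1=1 w7=0 clk=0 w2=0 w10=1 w9=1
t6.Δ1 w0=1 w8=0 w4=0 w5=1 w1=1 w7=0 clk=1 w2=0 w10=1 w9=1
t6.Δ2 w0=1 w8=0 w4=1 w5=1 w1=1 w7=0 clk=1 w2=0 w10=1 w9=1
t6.Δ3 w0=1 w8=0 w4=1 w5=1 w1=1 w7=0 clk=1 w2=1 w10=1 w9=1

3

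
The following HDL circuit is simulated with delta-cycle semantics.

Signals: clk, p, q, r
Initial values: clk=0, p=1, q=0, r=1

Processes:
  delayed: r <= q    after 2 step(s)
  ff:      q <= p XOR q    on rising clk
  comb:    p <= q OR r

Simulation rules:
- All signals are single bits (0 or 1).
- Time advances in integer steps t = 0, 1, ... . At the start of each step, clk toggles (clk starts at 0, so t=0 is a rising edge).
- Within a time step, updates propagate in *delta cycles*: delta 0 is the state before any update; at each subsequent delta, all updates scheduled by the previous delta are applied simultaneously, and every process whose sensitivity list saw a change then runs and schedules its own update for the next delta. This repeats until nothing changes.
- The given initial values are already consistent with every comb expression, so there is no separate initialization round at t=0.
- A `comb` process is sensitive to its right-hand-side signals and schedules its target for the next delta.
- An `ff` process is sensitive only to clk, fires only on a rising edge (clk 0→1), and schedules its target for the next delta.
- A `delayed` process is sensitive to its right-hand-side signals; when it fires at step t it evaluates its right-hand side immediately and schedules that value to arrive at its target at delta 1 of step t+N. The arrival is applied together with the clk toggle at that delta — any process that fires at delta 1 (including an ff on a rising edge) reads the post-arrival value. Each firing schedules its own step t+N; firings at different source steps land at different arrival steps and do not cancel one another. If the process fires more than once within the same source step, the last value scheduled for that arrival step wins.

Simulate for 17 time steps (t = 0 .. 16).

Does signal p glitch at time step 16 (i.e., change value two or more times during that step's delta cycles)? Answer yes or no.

yes

t0.Δ0 p=1 r=1 q=0 clk=0
t0.Δ1 p=1 r=1 q=0 clk=1
t0.Δ2 p=1 r=1 q=1 clk=1
t1.Δ0 p=1 r=1 q=1 clk=1
t1.Δ1 p=1 r=1 q=1 clk=0
t2.Δ0 p=1 r=1 q=1 clk=0
t2.Δ1 p=1 r=1 q=1 clk=1
t2.Δ2 p=1 r=1 q=0 clk=1
t3.Δ0 p=1 r=1 q=0 clk=1
t3.Δ1 p=1 r=1 q=0 clk=0
t4.Δ0 p=1 r=1 q=0 clk=0
t4.Δ1 p=1 r=0 q=0 clk=1
t4.Δ2 p=0 r=0 q=1 clk=1
t4.Δ3 p=1 r=0 q=1 clk=1
t5.Δ0 p=1 r=0 q=1 clk=1
t5.Δ1 p=1 r=0 q=1 clk=0
t6.Δ0 p=1 r=0 q=1 clk=0
t6.Δ1 p=1 r=1 q=1 clk=1
t6.Δ2 p=1 r=1 q=0 clk=1
t7.Δ0 p=1 r=1 q=0 clk=1
t7.Δ1 p=1 r=1 q=0 clk=0
t8.Δ0 p=1 r=1 q=0 clk=0
t8.Δ1 p=1 r=0 q=0 clk=1
t8.Δ2 p=0 r=0 q=1 clk=1
t8.Δ3 p=1 r=0 q=1 clk=1
t9.Δ0 p=1 r=0 q=1 clk=1
t9.Δ1 p=1 r=0 q=1 clk=0
t10.Δ0 p=1 r=0 q=1 clk=0
t10.Δ1 p=1 r=1 q=1 clk=1
t10.Δ2 p=1 r=1 q=0 clk=1
t11.Δ0 p=1 r=1 q=0 clk=1
t11.Δ1 p=1 r=1 q=0 clk=0
t12.Δ0 p=1 r=1 q=0 clk=0
t12.Δ1 p=1 r=0 q=0 clk=1
t12.Δ2 p=0 r=0 q=1 clk=1
t12.Δ3 p=1 r=0 q=1 clk=1
t13.Δ0 p=1 r=0 q=1 clk=1
t13.Δ1 p=1 r=0 q=1 clk=0
t14.Δ0 p=1 r=0 q=1 clk=0
t14.Δ1 p=1 r=1 q=1 clk=1
t14.Δ2 p=1 r=1 q=0 clk=1
t15.Δ0 p=1 r=1 q=0 clk=1
t15.Δ1 p=1 r=1 q=0 clk=0
t16.Δ0 p=1 r=1 q=0 clk=0
t16.Δ1 p=1 r=0 q=0 clk=1
t16.Δ2 p=0 r=0 q=1 clk=1
t16.Δ3 p=1 r=0 q=1 clk=1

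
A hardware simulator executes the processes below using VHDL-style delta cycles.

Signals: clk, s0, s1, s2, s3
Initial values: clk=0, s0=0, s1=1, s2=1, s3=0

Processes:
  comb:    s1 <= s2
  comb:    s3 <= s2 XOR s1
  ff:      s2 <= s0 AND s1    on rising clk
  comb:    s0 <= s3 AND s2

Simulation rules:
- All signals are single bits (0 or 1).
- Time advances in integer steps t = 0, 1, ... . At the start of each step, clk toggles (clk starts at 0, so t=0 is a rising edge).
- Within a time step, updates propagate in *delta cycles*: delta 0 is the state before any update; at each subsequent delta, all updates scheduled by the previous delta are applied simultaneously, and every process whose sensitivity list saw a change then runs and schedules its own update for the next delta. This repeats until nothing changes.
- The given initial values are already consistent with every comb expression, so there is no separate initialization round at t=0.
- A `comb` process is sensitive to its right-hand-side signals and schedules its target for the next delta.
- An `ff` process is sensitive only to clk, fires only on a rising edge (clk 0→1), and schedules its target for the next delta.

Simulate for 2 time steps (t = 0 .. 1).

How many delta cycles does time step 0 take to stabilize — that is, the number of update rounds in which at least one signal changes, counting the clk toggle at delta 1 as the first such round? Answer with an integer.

t0.Δ0 clk=0 s0=0 s3=0 s2=1 s1=1
t0.Δ1 clk=1 s0=0 s3=0 s2=1 s1=1
t0.Δ2 clk=1 s0=0 s3=0 s2=0 s1=1
t0.Δ3 clk=1 s0=0 s3=1 s2=0 s1=0
t0.Δ4 clk=1 s0=0 s3=0 s2=0 s1=0
t1.Δ0 clk=1 s0=0 s3=0 s2=0 s1=0
t1.Δ1 clk=0 s0=0 s3=0 s2=0 s1=0

4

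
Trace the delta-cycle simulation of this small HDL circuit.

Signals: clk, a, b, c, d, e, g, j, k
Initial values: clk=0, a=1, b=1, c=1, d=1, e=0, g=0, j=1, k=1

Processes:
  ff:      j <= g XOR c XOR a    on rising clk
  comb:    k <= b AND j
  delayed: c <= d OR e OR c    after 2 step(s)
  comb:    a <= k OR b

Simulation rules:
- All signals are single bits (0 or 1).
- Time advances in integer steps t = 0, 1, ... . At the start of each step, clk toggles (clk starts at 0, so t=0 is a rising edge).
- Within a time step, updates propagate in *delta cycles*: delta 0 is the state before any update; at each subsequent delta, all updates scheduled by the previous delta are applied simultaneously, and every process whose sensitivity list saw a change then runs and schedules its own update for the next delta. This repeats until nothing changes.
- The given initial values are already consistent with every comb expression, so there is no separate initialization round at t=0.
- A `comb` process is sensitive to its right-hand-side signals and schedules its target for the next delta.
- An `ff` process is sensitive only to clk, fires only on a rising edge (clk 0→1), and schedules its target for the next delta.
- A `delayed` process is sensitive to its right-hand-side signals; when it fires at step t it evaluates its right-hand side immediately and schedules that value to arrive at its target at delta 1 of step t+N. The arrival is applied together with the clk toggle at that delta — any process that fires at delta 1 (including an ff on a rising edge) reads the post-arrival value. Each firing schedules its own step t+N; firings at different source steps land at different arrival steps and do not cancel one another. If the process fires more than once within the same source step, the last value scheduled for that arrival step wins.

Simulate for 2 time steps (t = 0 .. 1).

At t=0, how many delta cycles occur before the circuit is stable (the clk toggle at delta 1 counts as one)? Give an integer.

t=0 Δ0: g=0 b=1 e=0 a=1 d=1 clk=0 j=1 k=1 c=1
  Δ1: clk:0→1
  Δ2: j:1→0
  Δ3: k:1→0
  (3Δ to stable)
t=1 Δ0: g=0 b=1 e=0 a=1 d=1 clk=1 j=0 k=0 c=1
  Δ1: clk:1→0
  (1Δ to stable)

3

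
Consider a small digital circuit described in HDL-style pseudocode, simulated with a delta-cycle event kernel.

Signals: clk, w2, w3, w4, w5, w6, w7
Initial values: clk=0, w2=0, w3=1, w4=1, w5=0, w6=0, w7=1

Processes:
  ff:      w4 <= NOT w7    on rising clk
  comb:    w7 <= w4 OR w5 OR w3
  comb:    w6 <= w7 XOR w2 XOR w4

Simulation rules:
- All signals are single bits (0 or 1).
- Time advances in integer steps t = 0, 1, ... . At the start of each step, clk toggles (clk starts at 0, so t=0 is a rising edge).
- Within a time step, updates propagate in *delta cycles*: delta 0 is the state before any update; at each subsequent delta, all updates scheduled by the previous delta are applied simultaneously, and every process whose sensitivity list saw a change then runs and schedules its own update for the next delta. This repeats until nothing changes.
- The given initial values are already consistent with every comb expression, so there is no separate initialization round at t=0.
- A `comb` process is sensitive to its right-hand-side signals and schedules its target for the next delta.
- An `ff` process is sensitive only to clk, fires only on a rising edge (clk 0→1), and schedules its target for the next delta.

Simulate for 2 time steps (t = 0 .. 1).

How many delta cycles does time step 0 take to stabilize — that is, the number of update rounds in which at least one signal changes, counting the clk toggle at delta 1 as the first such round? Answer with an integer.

3

t0.Δ0 w6=0 w3=1 w4=1 w5=0 w7=1 clk=0 w2=0
t0.Δ1 w6=0 w3=1 w4=1 w5=0 w7=1 clk=1 w2=0
t0.Δ2 w6=0 w3=1 w4=0 w5=0 w7=1 clk=1 w2=0
t0.Δ3 w6=1 w3=1 w4=0 w5=0 w7=1 clk=1 w2=0
t1.Δ0 w6=1 w3=1 w4=0 w5=0 w7=1 clk=1 w2=0
t1.Δ1 w6=1 w3=1 w4=0 w5=0 w7=1 clk=0 w2=0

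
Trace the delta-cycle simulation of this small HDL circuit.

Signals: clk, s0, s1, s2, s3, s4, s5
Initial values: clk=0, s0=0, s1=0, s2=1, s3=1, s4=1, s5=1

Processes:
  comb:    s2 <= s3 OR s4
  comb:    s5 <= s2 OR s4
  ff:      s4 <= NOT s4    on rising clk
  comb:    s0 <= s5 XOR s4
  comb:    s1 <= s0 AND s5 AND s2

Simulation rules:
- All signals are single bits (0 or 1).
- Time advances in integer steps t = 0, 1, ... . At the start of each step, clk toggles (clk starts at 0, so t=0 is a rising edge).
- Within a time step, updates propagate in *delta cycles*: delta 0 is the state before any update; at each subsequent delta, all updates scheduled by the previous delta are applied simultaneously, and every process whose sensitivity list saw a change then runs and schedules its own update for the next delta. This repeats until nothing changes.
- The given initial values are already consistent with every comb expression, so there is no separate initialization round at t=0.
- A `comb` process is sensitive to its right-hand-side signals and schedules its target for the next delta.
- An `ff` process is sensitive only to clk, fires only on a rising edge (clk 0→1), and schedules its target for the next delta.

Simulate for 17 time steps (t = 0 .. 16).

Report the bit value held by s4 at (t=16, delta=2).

t0.Δ0 s4=1 s1=0 s3=1 s2=1 s5=1 clk=0 s0=0
t0.Δ1 s4=1 s1=0 s3=1 s2=1 s5=1 clk=1 s0=0
t0.Δ2 s4=0 s1=0 s3=1 s2=1 s5=1 clk=1 s0=0
t0.Δ3 s4=0 s1=0 s3=1 s2=1 s5=1 clk=1 s0=1
t0.Δ4 s4=0 s1=1 s3=1 s2=1 s5=1 clk=1 s0=1
t1.Δ0 s4=0 s1=1 s3=1 s2=1 s5=1 clk=1 s0=1
t1.Δ1 s4=0 s1=1 s3=1 s2=1 s5=1 clk=0 s0=1
t2.Δ0 s4=0 s1=1 s3=1 s2=1 s5=1 clk=0 s0=1
t2.Δ1 s4=0 s1=1 s3=1 s2=1 s5=1 clk=1 s0=1
t2.Δ2 s4=1 s1=1 s3=1 s2=1 s5=1 clk=1 s0=1
t2.Δ3 s4=1 s1=1 s3=1 s2=1 s5=1 clk=1 s0=0
t2.Δ4 s4=1 s1=0 s3=1 s2=1 s5=1 clk=1 s0=0
t3.Δ0 s4=1 s1=0 s3=1 s2=1 s5=1 clk=1 s0=0
t3.Δ1 s4=1 s1=0 s3=1 s2=1 s5=1 clk=0 s0=0
t4.Δ0 s4=1 s1=0 s3=1 s2=1 s5=1 clk=0 s0=0
t4.Δ1 s4=1 s1=0 s3=1 s2=1 s5=1 clk=1 s0=0
t4.Δ2 s4=0 s1=0 s3=1 s2=1 s5=1 clk=1 s0=0
t4.Δ3 s4=0 s1=0 s3=1 s2=1 s5=1 clk=1 s0=1
t4.Δ4 s4=0 s1=1 s3=1 s2=1 s5=1 clk=1 s0=1
t5.Δ0 s4=0 s1=1 s3=1 s2=1 s5=1 clk=1 s0=1
t5.Δ1 s4=0 s1=1 s3=1 s2=1 s5=1 clk=0 s0=1
t6.Δ0 s4=0 s1=1 s3=1 s2=1 s5=1 clk=0 s0=1
t6.Δ1 s4=0 s1=1 s3=1 s2=1 s5=1 clk=1 s0=1
t6.Δ2 s4=1 s1=1 s3=1 s2=1 s5=1 clk=1 s0=1
t6.Δ3 s4=1 s1=1 s3=1 s2=1 s5=1 clk=1 s0=0
t6.Δ4 s4=1 s1=0 s3=1 s2=1 s5=1 clk=1 s0=0
t7.Δ0 s4=1 s1=0 s3=1 s2=1 s5=1 clk=1 s0=0
t7.Δ1 s4=1 s1=0 s3=1 s2=1 s5=1 clk=0 s0=0
t8.Δ0 s4=1 s1=0 s3=1 s2=1 s5=1 clk=0 s0=0
t8.Δ1 s4=1 s1=0 s3=1 s2=1 s5=1 clk=1 s0=0
t8.Δ2 s4=0 s1=0 s3=1 s2=1 s5=1 clk=1 s0=0
t8.Δ3 s4=0 s1=0 s3=1 s2=1 s5=1 clk=1 s0=1
t8.Δ4 s4=0 s1=1 s3=1 s2=1 s5=1 clk=1 s0=1
t9.Δ0 s4=0 s1=1 s3=1 s2=1 s5=1 clk=1 s0=1
t9.Δ1 s4=0 s1=1 s3=1 s2=1 s5=1 clk=0 s0=1
t10.Δ0 s4=0 s1=1 s3=1 s2=1 s5=1 clk=0 s0=1
t10.Δ1 s4=0 s1=1 s3=1 s2=1 s5=1 clk=1 s0=1
t10.Δ2 s4=1 s1=1 s3=1 s2=1 s5=1 clk=1 s0=1
t10.Δ3 s4=1 s1=1 s3=1 s2=1 s5=1 clk=1 s0=0
t10.Δ4 s4=1 s1=0 s3=1 s2=1 s5=1 clk=1 s0=0
t11.Δ0 s4=1 s1=0 s3=1 s2=1 s5=1 clk=1 s0=0
t11.Δ1 s4=1 s1=0 s3=1 s2=1 s5=1 clk=0 s0=0
t12.Δ0 s4=1 s1=0 s3=1 s2=1 s5=1 clk=0 s0=0
t12.Δ1 s4=1 s1=0 s3=1 s2=1 s5=1 clk=1 s0=0
t12.Δ2 s4=0 s1=0 s3=1 s2=1 s5=1 clk=1 s0=0
t12.Δ3 s4=0 s1=0 s3=1 s2=1 s5=1 clk=1 s0=1
t12.Δ4 s4=0 s1=1 s3=1 s2=1 s5=1 clk=1 s0=1
t13.Δ0 s4=0 s1=1 s3=1 s2=1 s5=1 clk=1 s0=1
t13.Δ1 s4=0 s1=1 s3=1 s2=1 s5=1 clk=0 s0=1
t14.Δ0 s4=0 s1=1 s3=1 s2=1 s5=1 clk=0 s0=1
t14.Δ1 s4=0 s1=1 s3=1 s2=1 s5=1 clk=1 s0=1
t14.Δ2 s4=1 s1=1 s3=1 s2=1 s5=1 clk=1 s0=1
t14.Δ3 s4=1 s1=1 s3=1 s2=1 s5=1 clk=1 s0=0
t14.Δ4 s4=1 s1=0 s3=1 s2=1 s5=1 clk=1 s0=0
t15.Δ0 s4=1 s1=0 s3=1 s2=1 s5=1 clk=1 s0=0
t15.Δ1 s4=1 s1=0 s3=1 s2=1 s5=1 clk=0 s0=0
t16.Δ0 s4=1 s1=0 s3=1 s2=1 s5=1 clk=0 s0=0
t16.Δ1 s4=1 s1=0 s3=1 s2=1 s5=1 clk=1 s0=0
t16.Δ2 s4=0 s1=0 s3=1 s2=1 s5=1 clk=1 s0=0
t16.Δ3 s4=0 s1=0 s3=1 s2=1 s5=1 clk=1 s0=1
t16.Δ4 s4=0 s1=1 s3=1 s2=1 s5=1 clk=1 s0=1

0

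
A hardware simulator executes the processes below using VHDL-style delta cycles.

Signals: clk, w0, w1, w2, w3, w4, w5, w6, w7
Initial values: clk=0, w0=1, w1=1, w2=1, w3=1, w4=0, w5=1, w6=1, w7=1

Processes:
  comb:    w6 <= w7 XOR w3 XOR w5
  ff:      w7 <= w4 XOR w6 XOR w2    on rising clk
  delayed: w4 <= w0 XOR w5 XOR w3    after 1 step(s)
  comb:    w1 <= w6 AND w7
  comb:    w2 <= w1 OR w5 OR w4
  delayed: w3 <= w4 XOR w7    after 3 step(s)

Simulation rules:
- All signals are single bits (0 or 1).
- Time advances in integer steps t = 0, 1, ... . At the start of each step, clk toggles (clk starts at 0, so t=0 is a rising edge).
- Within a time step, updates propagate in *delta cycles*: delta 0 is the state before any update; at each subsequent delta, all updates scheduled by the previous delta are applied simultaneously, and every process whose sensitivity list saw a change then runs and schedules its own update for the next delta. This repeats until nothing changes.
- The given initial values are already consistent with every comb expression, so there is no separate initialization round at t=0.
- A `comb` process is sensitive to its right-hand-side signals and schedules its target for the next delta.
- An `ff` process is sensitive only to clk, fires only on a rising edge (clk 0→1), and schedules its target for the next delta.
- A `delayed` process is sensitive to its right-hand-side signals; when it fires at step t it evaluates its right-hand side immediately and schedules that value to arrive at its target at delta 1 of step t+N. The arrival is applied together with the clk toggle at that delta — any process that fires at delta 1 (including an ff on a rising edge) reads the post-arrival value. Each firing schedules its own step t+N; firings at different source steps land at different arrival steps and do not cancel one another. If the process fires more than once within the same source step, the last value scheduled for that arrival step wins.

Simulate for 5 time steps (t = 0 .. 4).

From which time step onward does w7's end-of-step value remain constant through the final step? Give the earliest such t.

t0.Δ0 w5=1 w1=1 w2=1 clk=0 w7=1 w3=1 w4=0 w0=1 w6=1
t0.Δ1 w5=1 w1=1 w2=1 clk=1 w7=1 w3=1 w4=0 w0=1 w6=1
t0.Δ2 w5=1 w1=1 w2=1 clk=1 w7=0 w3=1 w4=0 w0=1 w6=1
t0.Δ3 w5=1 w1=0 w2=1 clk=1 w7=0 w3=1 w4=0 w0=1 w6=0
t1.Δ0 w5=1 w1=0 w2=1 clk=1 w7=0 w3=1 w4=0 w0=1 w6=0
t1.Δ1 w5=1 w1=0 w2=1 clk=0 w7=0 w3=1 w4=0 w0=1 w6=0
t2.Δ0 w5=1 w1=0 w2=1 clk=0 w7=0 w3=1 w4=0 w0=1 w6=0
t2.Δ1 w5=1 w1=0 w2=1 clk=1 w7=0 w3=1 w4=0 w0=1 w6=0
t2.Δ2 w5=1 w1=0 w2=1 clk=1 w7=1 w3=1 w4=0 w0=1 w6=0
t2.Δ3 w5=1 w1=0 w2=1 clk=1 w7=1 w3=1 w4=0 w0=1 w6=1
t2.Δ4 w5=1 w1=1 w2=1 clk=1 w7=1 w3=1 w4=0 w0=1 w6=1
t3.Δ0 w5=1 w1=1 w2=1 clk=1 w7=1 w3=1 w4=0 w0=1 w6=1
t3.Δ1 w5=1 w1=1 w2=1 clk=0 w7=1 w3=0 w4=0 w0=1 w6=1
t3.Δ2 w5=1 w1=1 w2=1 clk=0 w7=1 w3=0 w4=0 w0=1 w6=0
t3.Δ3 w5=1 w1=0 w2=1 clk=0 w7=1 w3=0 w4=0 w0=1 w6=0
t4.Δ0 w5=1 w1=0 w2=1 clk=0 w7=1 w3=0 w4=0 w0=1 w6=0
t4.Δ1 w5=1 w1=0 w2=1 clk=1 w7=1 w3=0 w4=0 w0=1 w6=0

2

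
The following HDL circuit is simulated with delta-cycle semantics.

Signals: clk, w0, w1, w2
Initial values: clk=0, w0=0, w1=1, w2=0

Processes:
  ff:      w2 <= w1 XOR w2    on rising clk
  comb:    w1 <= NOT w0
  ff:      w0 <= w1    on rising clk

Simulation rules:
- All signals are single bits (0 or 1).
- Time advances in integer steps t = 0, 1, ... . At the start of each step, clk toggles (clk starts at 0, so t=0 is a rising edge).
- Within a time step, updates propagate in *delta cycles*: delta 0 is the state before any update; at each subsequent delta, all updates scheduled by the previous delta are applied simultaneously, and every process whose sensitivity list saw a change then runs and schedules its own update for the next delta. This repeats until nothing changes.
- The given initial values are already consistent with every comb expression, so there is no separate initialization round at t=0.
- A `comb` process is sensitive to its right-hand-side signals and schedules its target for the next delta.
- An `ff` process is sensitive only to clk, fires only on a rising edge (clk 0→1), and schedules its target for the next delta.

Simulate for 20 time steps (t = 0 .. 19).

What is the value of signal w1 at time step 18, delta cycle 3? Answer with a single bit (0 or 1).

1

t0.Δ0 w1=1 w0=0 clk=0 w2=0
t0.Δ1 w1=1 w0=0 clk=1 w2=0
t0.Δ2 w1=1 w0=1 clk=1 w2=1
t0.Δ3 w1=0 w0=1 clk=1 w2=1
t1.Δ0 w1=0 w0=1 clk=1 w2=1
t1.Δ1 w1=0 w0=1 clk=0 w2=1
t2.Δ0 w1=0 w0=1 clk=0 w2=1
t2.Δ1 w1=0 w0=1 clk=1 w2=1
t2.Δ2 w1=0 w0=0 clk=1 w2=1
t2.Δ3 w1=1 w0=0 clk=1 w2=1
t3.Δ0 w1=1 w0=0 clk=1 w2=1
t3.Δ1 w1=1 w0=0 clk=0 w2=1
t4.Δ0 w1=1 w0=0 clk=0 w2=1
t4.Δ1 w1=1 w0=0 clk=1 w2=1
t4.Δ2 w1=1 w0=1 clk=1 w2=0
t4.Δ3 w1=0 w0=1 clk=1 w2=0
t5.Δ0 w1=0 w0=1 clk=1 w2=0
t5.Δ1 w1=0 w0=1 clk=0 w2=0
t6.Δ0 w1=0 w0=1 clk=0 w2=0
t6.Δ1 w1=0 w0=1 clk=1 w2=0
t6.Δ2 w1=0 w0=0 clk=1 w2=0
t6.Δ3 w1=1 w0=0 clk=1 w2=0
t7.Δ0 w1=1 w0=0 clk=1 w2=0
t7.Δ1 w1=1 w0=0 clk=0 w2=0
t8.Δ0 w1=1 w0=0 clk=0 w2=0
t8.Δ1 w1=1 w0=0 clk=1 w2=0
t8.Δ2 w1=1 w0=1 clk=1 w2=1
t8.Δ3 w1=0 w0=1 clk=1 w2=1
t9.Δ0 w1=0 w0=1 clk=1 w2=1
t9.Δ1 w1=0 w0=1 clk=0 w2=1
t10.Δ0 w1=0 w0=1 clk=0 w2=1
t10.Δ1 w1=0 w0=1 clk=1 w2=1
t10.Δ2 w1=0 w0=0 clk=1 w2=1
t10.Δ3 w1=1 w0=0 clk=1 w2=1
t11.Δ0 w1=1 w0=0 clk=1 w2=1
t11.Δ1 w1=1 w0=0 clk=0 w2=1
t12.Δ0 w1=1 w0=0 clk=0 w2=1
t12.Δ1 w1=1 w0=0 clk=1 w2=1
t12.Δ2 w1=1 w0=1 clk=1 w2=0
t12.Δ3 w1=0 w0=1 clk=1 w2=0
t13.Δ0 w1=0 w0=1 clk=1 w2=0
t13.Δ1 w1=0 w0=1 clk=0 w2=0
t14.Δ0 w1=0 w0=1 clk=0 w2=0
t14.Δ1 w1=0 w0=1 clk=1 w2=0
t14.Δ2 w1=0 w0=0 clk=1 w2=0
t14.Δ3 w1=1 w0=0 clk=1 w2=0
t15.Δ0 w1=1 w0=0 clk=1 w2=0
t15.Δ1 w1=1 w0=0 clk=0 w2=0
t16.Δ0 w1=1 w0=0 clk=0 w2=0
t16.Δ1 w1=1 w0=0 clk=1 w2=0
t16.Δ2 w1=1 w0=1 clk=1 w2=1
t16.Δ3 w1=0 w0=1 clk=1 w2=1
t17.Δ0 w1=0 w0=1 clk=1 w2=1
t17.Δ1 w1=0 w0=1 clk=0 w2=1
t18.Δ0 w1=0 w0=1 clk=0 w2=1
t18.Δ1 w1=0 w0=1 clk=1 w2=1
t18.Δ2 w1=0 w0=0 clk=1 w2=1
t18.Δ3 w1=1 w0=0 clk=1 w2=1
t19.Δ0 w1=1 w0=0 clk=1 w2=1
t19.Δ1 w1=1 w0=0 clk=0 w2=1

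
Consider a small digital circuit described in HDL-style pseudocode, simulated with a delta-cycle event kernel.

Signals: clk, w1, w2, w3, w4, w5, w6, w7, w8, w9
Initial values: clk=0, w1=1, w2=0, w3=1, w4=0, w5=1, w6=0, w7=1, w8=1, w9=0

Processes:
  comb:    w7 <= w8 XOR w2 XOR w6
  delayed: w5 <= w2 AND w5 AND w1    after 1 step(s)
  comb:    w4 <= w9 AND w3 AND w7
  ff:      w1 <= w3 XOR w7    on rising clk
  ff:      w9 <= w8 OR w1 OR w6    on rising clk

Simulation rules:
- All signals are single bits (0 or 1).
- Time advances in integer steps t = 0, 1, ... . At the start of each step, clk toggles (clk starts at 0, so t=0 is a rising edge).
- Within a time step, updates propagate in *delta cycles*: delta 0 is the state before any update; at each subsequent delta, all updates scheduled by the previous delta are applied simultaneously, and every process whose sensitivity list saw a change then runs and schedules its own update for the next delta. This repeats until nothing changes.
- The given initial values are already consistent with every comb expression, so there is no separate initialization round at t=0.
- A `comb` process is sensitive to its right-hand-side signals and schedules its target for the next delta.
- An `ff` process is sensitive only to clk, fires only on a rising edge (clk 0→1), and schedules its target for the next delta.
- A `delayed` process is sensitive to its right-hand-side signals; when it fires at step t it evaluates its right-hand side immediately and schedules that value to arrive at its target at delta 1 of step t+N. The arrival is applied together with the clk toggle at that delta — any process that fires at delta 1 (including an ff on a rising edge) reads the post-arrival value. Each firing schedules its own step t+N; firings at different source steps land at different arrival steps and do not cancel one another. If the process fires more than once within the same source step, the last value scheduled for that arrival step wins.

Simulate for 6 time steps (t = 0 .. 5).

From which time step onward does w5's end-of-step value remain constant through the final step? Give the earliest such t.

t0.Δ0 w8=1 w1=1 w5=1 w2=0 w6=0 w7=1 w9=0 w4=0 w3=1 clk=0
t0.Δ1 w8=1 w1=1 w5=1 w2=0 w6=0 w7=1 w9=0 w4=0 w3=1 clk=1
t0.Δ2 w8=1 w1=0 w5=1 w2=0 w6=0 w7=1 w9=1 w4=0 w3=1 clk=1
t0.Δ3 w8=1 w1=0 w5=1 w2=0 w6=0 w7=1 w9=1 w4=1 w3=1 clk=1
t1.Δ0 w8=1 w1=0 w5=1 w2=0 w6=0 w7=1 w9=1 w4=1 w3=1 clk=1
t1.Δ1 w8=1 w1=0 w5=0 w2=0 w6=0 w7=1 w9=1 w4=1 w3=1 clk=0
t2.Δ0 w8=1 w1=0 w5=0 w2=0 w6=0 w7=1 w9=1 w4=1 w3=1 clk=0
t2.Δ1 w8=1 w1=0 w5=0 w2=0 w6=0 w7=1 w9=1 w4=1 w3=1 clk=1
t3.Δ0 w8=1 w1=0 w5=0 w2=0 w6=0 w7=1 w9=1 w4=1 w3=1 clk=1
t3.Δ1 w8=1 w1=0 w5=0 w2=0 w6=0 w7=1 w9=1 w4=1 w3=1 clk=0
t4.Δ0 w8=1 w1=0 w5=0 w2=0 w6=0 w7=1 w9=1 w4=1 w3=1 clk=0
t4.Δ1 w8=1 w1=0 w5=0 w2=0 w6=0 w7=1 w9=1 w4=1 w3=1 clk=1
t5.Δ0 w8=1 w1=0 w5=0 w2=0 w6=0 w7=1 w9=1 w4=1 w3=1 clk=1
t5.Δ1 w8=1 w1=0 w5=0 w2=0 w6=0 w7=1 w9=1 w4=1 w3=1 clk=0

1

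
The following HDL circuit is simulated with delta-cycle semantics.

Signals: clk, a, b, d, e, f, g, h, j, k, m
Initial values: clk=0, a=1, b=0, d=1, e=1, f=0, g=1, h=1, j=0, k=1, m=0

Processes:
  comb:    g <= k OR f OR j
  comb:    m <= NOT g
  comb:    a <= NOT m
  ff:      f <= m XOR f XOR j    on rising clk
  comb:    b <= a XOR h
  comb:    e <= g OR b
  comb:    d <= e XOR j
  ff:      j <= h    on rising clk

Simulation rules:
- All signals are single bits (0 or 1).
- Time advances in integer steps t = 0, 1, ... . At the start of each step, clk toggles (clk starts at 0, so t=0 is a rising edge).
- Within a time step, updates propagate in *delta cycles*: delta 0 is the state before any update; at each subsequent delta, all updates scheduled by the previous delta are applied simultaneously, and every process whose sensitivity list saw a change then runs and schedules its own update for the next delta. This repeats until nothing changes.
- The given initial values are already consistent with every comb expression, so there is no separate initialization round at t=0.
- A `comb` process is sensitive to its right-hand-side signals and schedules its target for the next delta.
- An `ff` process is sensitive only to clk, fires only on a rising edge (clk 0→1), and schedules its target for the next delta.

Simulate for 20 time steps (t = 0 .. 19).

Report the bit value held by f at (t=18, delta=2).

t=0 Δ0: f=0 d=1 e=1 k=1 g=1 clk=0 m=0 b=0 a=1 j=0 h=1
  Δ1: clk:0→1
  Δ2: j:0→1
  Δ3: d:1→0
  (3Δ to stable)
t=1 Δ0: f=0 d=0 e=1 k=1 g=1 clk=1 m=0 b=0 a=1 j=1 h=1
  Δ1: clk:1→0
  (1Δ to stable)
t=2 Δ0: f=0 d=0 e=1 k=1 g=1 clk=0 m=0 b=0 a=1 j=1 h=1
  Δ1: clk:0→1
  Δ2: f:0→1
  (2Δ to stable)
t=3 Δ0: f=1 d=0 e=1 k=1 g=1 clk=1 m=0 b=0 a=1 j=1 h=1
  Δ1: clk:1→0
  (1Δ to stable)
t=4 Δ0: f=1 d=0 e=1 k=1 g=1 clk=0 m=0 b=0 a=1 j=1 h=1
  Δ1: clk:0→1
  Δ2: f:1→0
  (2Δ to stable)
t=5 Δ0: f=0 d=0 e=1 k=1 g=1 clk=1 m=0 b=0 a=1 j=1 h=1
  Δ1: clk:1→0
  (1Δ to stable)
t=6 Δ0: f=0 d=0 e=1 k=1 g=1 clk=0 m=0 b=0 a=1 j=1 h=1
  Δ1: clk:0→1
  Δ2: f:0→1
  (2Δ to stable)
t=7 Δ0: f=1 d=0 e=1 k=1 g=1 clk=1 m=0 b=0 a=1 j=1 h=1
  Δ1: clk:1→0
  (1Δ to stable)
t=8 Δ0: f=1 d=0 e=1 k=1 g=1 clk=0 m=0 b=0 a=1 j=1 h=1
  Δ1: clk:0→1
  Δ2: f:1→0
  (2Δ to stable)
t=9 Δ0: f=0 d=0 e=1 k=1 g=1 clk=1 m=0 b=0 a=1 j=1 h=1
  Δ1: clk:1→0
  (1Δ to stable)
t=10 Δ0: f=0 d=0 e=1 k=1 g=1 clk=0 m=0 b=0 a=1 j=1 h=1
  Δ1: clk:0→1
  Δ2: f:0→1
  (2Δ to stable)
t=11 Δ0: f=1 d=0 e=1 k=1 g=1 clk=1 m=0 b=0 a=1 j=1 h=1
  Δ1: clk:1→0
  (1Δ to stable)
t=12 Δ0: f=1 d=0 e=1 k=1 g=1 clk=0 m=0 b=0 a=1 j=1 h=1
  Δ1: clk:0→1
  Δ2: f:1→0
  (2Δ to stable)
t=13 Δ0: f=0 d=0 e=1 k=1 g=1 clk=1 m=0 b=0 a=1 j=1 h=1
  Δ1: clk:1→0
  (1Δ to stable)
t=14 Δ0: f=0 d=0 e=1 k=1 g=1 clk=0 m=0 b=0 a=1 j=1 h=1
  Δ1: clk:0→1
  Δ2: f:0→1
  (2Δ to stable)
t=15 Δ0: f=1 d=0 e=1 k=1 g=1 clk=1 m=0 b=0 a=1 j=1 h=1
  Δ1: clk:1→0
  (1Δ to stable)
t=16 Δ0: f=1 d=0 e=1 k=1 g=1 clk=0 m=0 b=0 a=1 j=1 h=1
  Δ1: clk:0→1
  Δ2: f:1→0
  (2Δ to stable)
t=17 Δ0: f=0 d=0 e=1 k=1 g=1 clk=1 m=0 b=0 a=1 j=1 h=1
  Δ1: clk:1→0
  (1Δ to stable)
t=18 Δ0: f=0 d=0 e=1 k=1 g=1 clk=0 m=0 b=0 a=1 j=1 h=1
  Δ1: clk:0→1
  Δ2: f:0→1
  (2Δ to stable)
t=19 Δ0: f=1 d=0 e=1 k=1 g=1 clk=1 m=0 b=0 a=1 j=1 h=1
  Δ1: clk:1→0
  (1Δ to stable)

1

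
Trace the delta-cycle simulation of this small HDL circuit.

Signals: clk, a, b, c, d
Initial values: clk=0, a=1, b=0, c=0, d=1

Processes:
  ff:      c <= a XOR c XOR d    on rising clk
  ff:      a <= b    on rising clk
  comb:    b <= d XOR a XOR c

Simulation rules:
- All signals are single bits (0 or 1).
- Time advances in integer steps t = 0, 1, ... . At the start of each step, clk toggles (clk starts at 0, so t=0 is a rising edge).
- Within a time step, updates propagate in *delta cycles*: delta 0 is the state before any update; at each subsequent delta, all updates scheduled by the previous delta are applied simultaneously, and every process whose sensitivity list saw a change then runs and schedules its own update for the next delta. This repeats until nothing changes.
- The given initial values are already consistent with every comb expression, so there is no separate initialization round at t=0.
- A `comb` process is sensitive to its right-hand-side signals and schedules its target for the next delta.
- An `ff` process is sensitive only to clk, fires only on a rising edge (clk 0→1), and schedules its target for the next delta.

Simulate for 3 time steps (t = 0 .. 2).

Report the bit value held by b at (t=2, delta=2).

[bits: a,clk,d,c,b]
t=0: Δ0=10100 Δ1=11100 Δ2=01100 Δ3=01101 | 3Δ
t=1: Δ0=01101 Δ1=00101 | 1Δ
t=2: Δ0=00101 Δ1=01101 Δ2=11111 | 2Δ

1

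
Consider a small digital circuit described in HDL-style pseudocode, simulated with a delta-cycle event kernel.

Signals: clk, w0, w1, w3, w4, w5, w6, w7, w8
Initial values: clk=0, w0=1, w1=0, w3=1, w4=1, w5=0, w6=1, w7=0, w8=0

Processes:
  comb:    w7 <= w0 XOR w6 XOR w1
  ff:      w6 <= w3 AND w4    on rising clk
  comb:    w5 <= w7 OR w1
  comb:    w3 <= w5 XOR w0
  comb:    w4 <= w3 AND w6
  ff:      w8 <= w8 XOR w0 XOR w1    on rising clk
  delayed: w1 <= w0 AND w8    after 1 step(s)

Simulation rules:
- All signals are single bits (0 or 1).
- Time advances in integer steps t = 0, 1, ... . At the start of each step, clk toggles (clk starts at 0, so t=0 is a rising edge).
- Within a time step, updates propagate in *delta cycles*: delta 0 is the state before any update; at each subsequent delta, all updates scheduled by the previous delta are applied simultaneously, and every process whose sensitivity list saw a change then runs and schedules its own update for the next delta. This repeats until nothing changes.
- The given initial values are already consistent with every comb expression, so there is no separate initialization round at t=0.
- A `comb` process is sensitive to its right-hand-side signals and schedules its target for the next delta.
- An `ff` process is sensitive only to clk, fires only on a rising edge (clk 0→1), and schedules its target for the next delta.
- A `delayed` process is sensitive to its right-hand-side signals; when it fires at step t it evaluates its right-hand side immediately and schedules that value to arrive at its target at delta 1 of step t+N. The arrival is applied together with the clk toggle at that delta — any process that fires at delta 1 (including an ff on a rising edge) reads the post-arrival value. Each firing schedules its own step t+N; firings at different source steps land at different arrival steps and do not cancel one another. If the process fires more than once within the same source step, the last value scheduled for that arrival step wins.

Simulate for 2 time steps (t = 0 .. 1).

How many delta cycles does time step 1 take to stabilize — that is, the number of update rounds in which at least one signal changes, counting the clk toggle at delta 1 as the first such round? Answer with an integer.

4

t=0 Δ0: w8=0 w7=0 clk=0 w1=0 w3=1 w4=1 w0=1 w5=0 w6=1
  Δ1: clk:0→1
  Δ2: w8:0→1
  (2Δ to stable)
t=1 Δ0: w8=1 w7=0 clk=1 w1=0 w3=1 w4=1 w0=1 w5=0 w6=1
  Δ1: clk:1→0, w1:0→1
  Δ2: w7:0→1, w5:0→1
  Δ3: w3:1→0
  Δ4: w4:1→0
  (4Δ to stable)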